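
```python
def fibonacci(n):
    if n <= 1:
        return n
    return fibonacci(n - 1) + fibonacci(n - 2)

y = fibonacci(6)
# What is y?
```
Call trace (a repeated sub-call is expanded the first time; later identical calls just restate its return value):
fibonacci(n=6)
  fibonacci(n=5)
    fibonacci(n=4)
      fibonacci(n=3)
        fibonacci(n=2)
          fibonacci(n=1)
          -> return 1
          fibonacci(n=0)
          -> return 0
        -> return 1
        fibonacci(n=1)
        -> return 1
      -> return 2
      fibonacci(n=2) -> return 1  (same call as traced above)
    -> return 3
    fibonacci(n=3) -> return 2  (same call as traced above)
  -> return 5
  fibonacci(n=4) -> return 3  (same call as traced above)
-> return 8

Final answer: 8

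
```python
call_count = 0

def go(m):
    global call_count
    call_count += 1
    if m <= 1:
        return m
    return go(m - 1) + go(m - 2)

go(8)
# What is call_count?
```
Call trace (a repeated sub-call is expanded the first time; later identical calls just restate its return value):
go(m=8)
  go(m=7)
    go(m=6)
      go(m=5)
        go(m=4)
          go(m=3)
            go(m=2)
              go(m=1)
              -> return 1
              go(m=0)
              -> return 0
            -> return 1
            go(m=1)
            -> return 1
          -> return 2
          go(m=2) -> return 1  (same call as traced above)
        -> return 3
        go(m=3) -> return 2  (same call as traced above)
      -> return 5
      go(m=4) -> return 3  (same call as traced above)
    -> return 8
    go(m=5) -> return 5  (same call as traced above)
  -> return 13
  go(m=6) -> return 8  (same call as traced above)
-> return 21

call_count is incremented once per call, so count the calls in each subtree. Let C(m) = number of calls made by go(m).
C(0) = C(1) = 1 (base case, no recursion); C(m) = 1 + C(m - 1) + C(m - 2) otherwise.
C(2) = 1 + C(1) + C(0) = 1 + 1 + 1 = 3
C(3) = 1 + C(2) + C(1) = 1 + 3 + 1 = 5
C(4) = 1 + C(3) + C(2) = 1 + 5 + 3 = 9
C(5) = 1 + C(4) + C(3) = 1 + 9 + 5 = 15
C(6) = 1 + C(5) + C(4) = 1 + 15 + 9 = 25
C(7) = 1 + C(6) + C(5) = 1 + 25 + 15 = 41
C(8) = 1 + C(7) + C(6) = 1 + 41 + 25 = 67
call_count = C(8) = 67

Final answer: 67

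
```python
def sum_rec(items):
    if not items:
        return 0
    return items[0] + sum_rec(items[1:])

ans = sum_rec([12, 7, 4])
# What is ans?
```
Call trace:
sum_rec(items=[12, 7, 4])
  sum_rec(items=[7, 4])
    sum_rec(items=[4])
      sum_rec(items=[])
      -> return 0
    -> return 4
  -> return 11
-> return 23

Final answer: 23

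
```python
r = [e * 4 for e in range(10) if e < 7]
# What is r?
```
Trace:
  e=0
  e=1
  e=2
  e=3
  e=4
  e=5
  e=6
  e=7
  e=8
  e=9
  r=[0, 4, 8, 12, 16, 20, 24]

Final answer: [0, 4, 8, 12, 16, 20, 24]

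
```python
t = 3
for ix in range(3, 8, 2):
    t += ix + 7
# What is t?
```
Trace:
  t=3
  t=13, ix=3
  t=25, ix=5
  t=39, ix=7

Final answer: 39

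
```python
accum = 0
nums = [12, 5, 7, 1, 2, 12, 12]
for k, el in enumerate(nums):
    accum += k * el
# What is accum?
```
Trace:
  accum=0
  accum=0, k=0, el=12
  accum=5, k=1, el=5
  accum=19, k=2, el=7
  accum=22, k=3, el=1
  accum=30, k=4, el=2
  accum=90, k=5, el=12
  accum=162, k=6, el=12

Final answer: 162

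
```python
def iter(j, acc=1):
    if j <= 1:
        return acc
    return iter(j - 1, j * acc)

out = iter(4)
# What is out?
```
Call trace:
iter(j=4, acc=1)
  iter(j=3, acc=4)
    iter(j=2, acc=12)
      iter(j=1, acc=24)
      -> return 24
    -> return 24
  -> return 24
-> return 24

Final answer: 24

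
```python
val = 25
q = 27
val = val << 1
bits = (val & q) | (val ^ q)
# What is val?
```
Trace:
  val=25
  val=25, q=27
  val=50, q=27
  val=50, q=27, bits=59

Final answer: 50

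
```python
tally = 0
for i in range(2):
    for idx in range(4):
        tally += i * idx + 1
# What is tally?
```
Trace:
  tally=0
  tally=1, i=0, idx=0
  tally=2, i=0, idx=1
  tally=3, i=0, idx=2
  tally=4, i=0, idx=3
  tally=5, i=1, idx=0
  tally=7, i=1, idx=1
  tally=10, i=1, idx=2
  tally=14, i=1, idx=3

Final answer: 14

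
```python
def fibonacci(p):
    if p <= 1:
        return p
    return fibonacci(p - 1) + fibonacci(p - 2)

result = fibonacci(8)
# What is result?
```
Call trace (a repeated sub-call is expanded the first time; later identical calls just restate its return value):
fibonacci(p=8)
  fibonacci(p=7)
    fibonacci(p=6)
      fibonacci(p=5)
        fibonacci(p=4)
          fibonacci(p=3)
            fibonacci(p=2)
              fibonacci(p=1)
              -> return 1
              fibonacci(p=0)
              -> return 0
            -> return 1
            fibonacci(p=1)
            -> return 1
          -> return 2
          fibonacci(p=2) -> return 1  (same call as traced above)
        -> return 3
        fibonacci(p=3) -> return 2  (same call as traced above)
      -> return 5
      fibonacci(p=4) -> return 3  (same call as traced above)
    -> return 8
    fibonacci(p=5) -> return 5  (same call as traced above)
  -> return 13
  fibonacci(p=6) -> return 8  (same call as traced above)
-> return 21

Final answer: 21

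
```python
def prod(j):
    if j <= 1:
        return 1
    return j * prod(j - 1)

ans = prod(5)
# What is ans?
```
Call trace:
prod(j=5)
  prod(j=4)
    prod(j=3)
      prod(j=2)
        prod(j=1)
        -> return 1
      -> return 2
    -> return 6
  -> return 24
-> return 120

Final answer: 120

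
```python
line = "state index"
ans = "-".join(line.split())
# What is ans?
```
Trace:
  line='state index'
  line='state index', ans='state-index'

Final answer: 'state-index'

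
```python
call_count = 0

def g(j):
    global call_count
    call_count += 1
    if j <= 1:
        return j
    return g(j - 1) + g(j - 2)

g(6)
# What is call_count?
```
Call trace (a repeated sub-call is expanded the first time; later identical calls just restate its return value):
g(j=6)
  g(j=5)
    g(j=4)
      g(j=3)
        g(j=2)
          g(j=1)
          -> return 1
          g(j=0)
          -> return 0
        -> return 1
        g(j=1)
        -> return 1
      -> return 2
      g(j=2) -> return 1  (same call as traced above)
    -> return 3
    g(j=3) -> return 2  (same call as traced above)
  -> return 5
  g(j=4) -> return 3  (same call as traced above)
-> return 8

call_count is incremented once per call, so count the calls in each subtree. Let C(j) = number of calls made by g(j).
C(0) = C(1) = 1 (base case, no recursion); C(j) = 1 + C(j - 1) + C(j - 2) otherwise.
C(2) = 1 + C(1) + C(0) = 1 + 1 + 1 = 3
C(3) = 1 + C(2) + C(1) = 1 + 3 + 1 = 5
C(4) = 1 + C(3) + C(2) = 1 + 5 + 3 = 9
C(5) = 1 + C(4) + C(3) = 1 + 9 + 5 = 15
C(6) = 1 + C(5) + C(4) = 1 + 15 + 9 = 25
call_count = C(6) = 25

Final answer: 25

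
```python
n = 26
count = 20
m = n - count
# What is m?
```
Trace:
  n=26
  n=26, count=20
  n=26, count=20, m=6

Final answer: 6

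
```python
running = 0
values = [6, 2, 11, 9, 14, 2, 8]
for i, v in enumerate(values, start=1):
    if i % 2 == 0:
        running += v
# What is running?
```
Trace:
  running=0
  running=0, i=1, v=6
  running=2, i=2, v=2
  running=2, i=3, v=11
  running=11, i=4, v=9
  running=11, i=5, v=14
  running=13, i=6, v=2
  running=13, i=7, v=8

Final answer: 13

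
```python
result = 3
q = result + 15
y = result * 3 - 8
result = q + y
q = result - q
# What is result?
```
Trace:
  result=3
  result=3, q=18
  result=3, q=18, y=1
  result=19, q=18, y=1
  result=19, q=1, y=1

Final answer: 19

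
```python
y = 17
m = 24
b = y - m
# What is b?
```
Trace:
  y=17
  y=17, m=24
  y=17, m=24, b=-7

Final answer: -7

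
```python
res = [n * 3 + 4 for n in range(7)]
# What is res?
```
Trace:
  n=0
  n=1
  n=2
  n=3
  n=4
  n=5
  n=6
  res=[4, 7, 10, 13, 16, 19, 22]

Final answer: [4, 7, 10, 13, 16, 19, 22]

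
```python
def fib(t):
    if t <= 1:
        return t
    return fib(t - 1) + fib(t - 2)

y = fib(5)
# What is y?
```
Call trace (a repeated sub-call is expanded the first time; later identical calls just restate its return value):
fib(t=5)
  fib(t=4)
    fib(t=3)
      fib(t=2)
        fib(t=1)
        -> return 1
        fib(t=0)
        -> return 0
      -> return 1
      fib(t=1)
      -> return 1
    -> return 2
    fib(t=2) -> return 1  (same call as traced above)
  -> return 3
  fib(t=3) -> return 2  (same call as traced above)
-> return 5

Final answer: 5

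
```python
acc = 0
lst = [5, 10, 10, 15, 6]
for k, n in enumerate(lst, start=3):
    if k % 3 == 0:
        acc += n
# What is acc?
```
Trace:
  acc=0
  acc=5, k=3, n=5
  acc=5, k=4, n=10
  acc=5, k=5, n=10
  acc=20, k=6, n=15
  acc=20, k=7, n=6

Final answer: 20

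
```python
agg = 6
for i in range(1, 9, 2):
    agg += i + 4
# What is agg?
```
Trace:
  agg=6
  agg=11, i=1
  agg=18, i=3
  agg=27, i=5
  agg=38, i=7

Final answer: 38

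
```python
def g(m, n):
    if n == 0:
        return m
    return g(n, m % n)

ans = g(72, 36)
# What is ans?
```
Call trace:
g(m=72, n=36)
  g(m=36, n=0)
  -> return 36
-> return 36

Final answer: 36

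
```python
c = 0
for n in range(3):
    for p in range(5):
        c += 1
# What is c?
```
Trace:
  c=0
  c=1, n=0, p=0
  c=2, n=0, p=1
  c=3, n=0, p=2
  c=4, n=0, p=3
  c=5, n=0, p=4
  c=6, n=1, p=0
  c=7, n=1, p=1
  c=8, n=1, p=2
  c=9, n=1, p=3
  c=10, n=1, p=4
  c=11, n=2, p=0
  c=12, n=2, p=1
  c=13, n=2, p=2
  c=14, n=2, p=3
  c=15, n=2, p=4

Final answer: 15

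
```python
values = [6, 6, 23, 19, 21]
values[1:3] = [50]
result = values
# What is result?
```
Trace:
  values=[6, 6, 23, 19, 21]
  values=[6, 50, 19, 21]
  values=[6, 50, 19, 21], result=[6, 50, 19, 21]

Final answer: [6, 50, 19, 21]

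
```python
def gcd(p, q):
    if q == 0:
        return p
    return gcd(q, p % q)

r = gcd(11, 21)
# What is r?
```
Call trace:
gcd(p=11, q=21)
  gcd(p=21, q=11)
    gcd(p=11, q=10)
      gcd(p=10, q=1)
        gcd(p=1, q=0)
        -> return 1
      -> return 1
    -> return 1
  -> return 1
-> return 1

Final answer: 1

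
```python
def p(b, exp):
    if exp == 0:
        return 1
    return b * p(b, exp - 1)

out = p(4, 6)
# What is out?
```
Call trace:
p(b=4, exp=6)
  p(b=4, exp=5)
    p(b=4, exp=4)
      p(b=4, exp=3)
        p(b=4, exp=2)
          p(b=4, exp=1)
            p(b=4, exp=0)
            -> return 1
          -> return 4
        -> return 16
      -> return 64
    -> return 256
  -> return 1024
-> return 4096

Final answer: 4096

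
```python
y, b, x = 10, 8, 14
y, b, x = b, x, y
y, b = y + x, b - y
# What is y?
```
Trace:
  y=10, b=8, x=14
  y=8, b=14, x=10
  y=18, b=6, x=10

Final answer: 18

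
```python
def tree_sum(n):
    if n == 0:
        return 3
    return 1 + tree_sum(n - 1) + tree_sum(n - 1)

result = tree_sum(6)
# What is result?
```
Call trace (a repeated sub-call is expanded the first time; later identical calls just restate its return value):
tree_sum(n=6)
  tree_sum(n=5)
    tree_sum(n=4)
      tree_sum(n=3)
        tree_sum(n=2)
          tree_sum(n=1)
            tree_sum(n=0)
            -> return 3
            tree_sum(n=0)
            -> return 3
          -> return 7
          tree_sum(n=1) -> return 7  (same call as traced above)
        -> return 15
        tree_sum(n=2) -> return 15  (same call as traced above)
      -> return 31
      tree_sum(n=3) -> return 31  (same call as traced above)
    -> return 63
    tree_sum(n=4) -> return 63  (same call as traced above)
  -> return 127
  tree_sum(n=5) -> return 127  (same call as traced above)
-> return 255

Final answer: 255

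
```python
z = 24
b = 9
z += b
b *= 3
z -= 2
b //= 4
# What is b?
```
Trace:
  z=24
  z=24, b=9
  z=33, b=9
  z=33, b=27
  z=31, b=27
  z=31, b=6

Final answer: 6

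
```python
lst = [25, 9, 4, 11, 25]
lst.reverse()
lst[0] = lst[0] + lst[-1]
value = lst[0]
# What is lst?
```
Trace:
  lst=[25, 9, 4, 11, 25]
  lst=[25, 11, 4, 9, 25]
  lst=[50, 11, 4, 9, 25]
  lst=[50, 11, 4, 9, 25], value=50

Final answer: [50, 11, 4, 9, 25]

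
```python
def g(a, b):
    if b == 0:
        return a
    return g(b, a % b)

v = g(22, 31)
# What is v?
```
Call trace:
g(a=22, b=31)
  g(a=31, b=22)
    g(a=22, b=9)
      g(a=9, b=4)
        g(a=4, b=1)
          g(a=1, b=0)
          -> return 1
        -> return 1
      -> return 1
    -> return 1
  -> return 1
-> return 1

Final answer: 1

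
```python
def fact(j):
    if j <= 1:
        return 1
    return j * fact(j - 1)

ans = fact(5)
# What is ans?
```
Call trace:
fact(j=5)
  fact(j=4)
    fact(j=3)
      fact(j=2)
        fact(j=1)
        -> return 1
      -> return 2
    -> return 6
  -> return 24
-> return 120

Final answer: 120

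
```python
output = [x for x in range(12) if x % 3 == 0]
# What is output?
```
Trace:
  x=0
  x=1
  x=2
  x=3
  x=4
  x=5
  x=6
  x=7
  x=8
  x=9
  x=10
  x=11
  output=[0, 3, 6, 9]

Final answer: [0, 3, 6, 9]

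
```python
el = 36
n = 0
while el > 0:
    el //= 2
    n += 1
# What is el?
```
Trace:
  el=36
  el=36, n=0
  el=18, n=1
  el=9, n=2
  el=4, n=3
  el=2, n=4
  el=1, n=5
  el=0, n=6

Final answer: 0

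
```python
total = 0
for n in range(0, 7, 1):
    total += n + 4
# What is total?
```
Trace:
  total=0
  total=4, n=0
  total=9, n=1
  total=15, n=2
  total=22, n=3
  total=30, n=4
  total=39, n=5
  total=49, n=6

Final answer: 49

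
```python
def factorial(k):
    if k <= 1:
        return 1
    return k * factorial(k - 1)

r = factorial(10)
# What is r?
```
Call trace:
factorial(k=10)
  factorial(k=9)
    factorial(k=8)
      factorial(k=7)
        factorial(k=6)
          factorial(k=5)
            factorial(k=4)
              factorial(k=3)
                factorial(k=2)
                  factorial(k=1)
                  -> return 1
                -> return 2
              -> return 6
            -> return 24
          -> return 120
        -> return 720
      -> return 5040
    -> return 40320
  -> return 362880
-> return 3628800

Final answer: 3628800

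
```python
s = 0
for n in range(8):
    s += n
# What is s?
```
Trace:
  s=0
  s=0, n=0
  s=1, n=1
  s=3, n=2
  s=6, n=3
  s=10, n=4
  s=15, n=5
  s=21, n=6
  s=28, n=7

Final answer: 28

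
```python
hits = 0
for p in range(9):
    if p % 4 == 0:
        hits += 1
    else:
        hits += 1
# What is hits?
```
Trace:
  hits=0
  hits=1, p=0
  hits=2, p=1
  hits=3, p=2
  hits=4, p=3
  hits=5, p=4
  hits=6, p=5
  hits=7, p=6
  hits=8, p=7
  hits=9, p=8

Final answer: 9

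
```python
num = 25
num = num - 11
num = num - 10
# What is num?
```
Trace:
  num=25
  num=14
  num=4

Final answer: 4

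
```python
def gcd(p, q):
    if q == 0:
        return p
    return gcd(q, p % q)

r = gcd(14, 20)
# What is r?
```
Call trace:
gcd(p=14, q=20)
  gcd(p=20, q=14)
    gcd(p=14, q=6)
      gcd(p=6, q=2)
        gcd(p=2, q=0)
        -> return 2
      -> return 2
    -> return 2
  -> return 2
-> return 2

Final answer: 2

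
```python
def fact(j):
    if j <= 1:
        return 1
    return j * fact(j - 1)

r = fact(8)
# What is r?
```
Call trace:
fact(j=8)
  fact(j=7)
    fact(j=6)
      fact(j=5)
        fact(j=4)
          fact(j=3)
            fact(j=2)
              fact(j=1)
              -> return 1
            -> return 2
          -> return 6
        -> return 24
      -> return 120
    -> return 720
  -> return 5040
-> return 40320

Final answer: 40320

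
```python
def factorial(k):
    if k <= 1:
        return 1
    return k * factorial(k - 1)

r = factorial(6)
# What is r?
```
Call trace:
factorial(k=6)
  factorial(k=5)
    factorial(k=4)
      factorial(k=3)
        factorial(k=2)
          factorial(k=1)
          -> return 1
        -> return 2
      -> return 6
    -> return 24
  -> return 120
-> return 720

Final answer: 720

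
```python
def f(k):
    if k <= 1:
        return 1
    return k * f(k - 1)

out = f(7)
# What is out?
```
Call trace:
f(k=7)
  f(k=6)
    f(k=5)
      f(k=4)
        f(k=3)
          f(k=2)
            f(k=1)
            -> return 1
          -> return 2
        -> return 6
      -> return 24
    -> return 120
  -> return 720
-> return 5040

Final answer: 5040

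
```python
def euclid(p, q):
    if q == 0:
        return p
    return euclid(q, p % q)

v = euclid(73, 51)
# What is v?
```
Call trace:
euclid(p=73, q=51)
  euclid(p=51, q=22)
    euclid(p=22, q=7)
      euclid(p=7, q=1)
        euclid(p=1, q=0)
        -> return 1
      -> return 1
    -> return 1
  -> return 1
-> return 1

Final answer: 1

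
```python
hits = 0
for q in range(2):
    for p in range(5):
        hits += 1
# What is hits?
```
Trace:
  hits=0
  hits=1, q=0, p=0
  hits=2, q=0, p=1
  hits=3, q=0, p=2
  hits=4, q=0, p=3
  hits=5, q=0, p=4
  hits=6, q=1, p=0
  hits=7, q=1, p=1
  hits=8, q=1, p=2
  hits=9, q=1, p=3
  hits=10, q=1, p=4

Final answer: 10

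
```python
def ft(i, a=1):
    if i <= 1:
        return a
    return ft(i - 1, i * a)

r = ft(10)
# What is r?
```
Call trace:
ft(i=10, a=1)
  ft(i=9, a=10)
    ft(i=8, a=90)
      ft(i=7, a=720)
        ft(i=6, a=5040)
          ft(i=5, a=30240)
            ft(i=4, a=151200)
              ft(i=3, a=604800)
                ft(i=2, a=1814400)
                  ft(i=1, a=3628800)
                  -> return 3628800
                -> return 3628800
              -> return 3628800
            -> return 3628800
          -> return 3628800
        -> return 3628800
      -> return 3628800
    -> return 3628800
  -> return 3628800
-> return 3628800

Final answer: 3628800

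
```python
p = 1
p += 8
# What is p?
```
Trace:
  p=1
  p=9

Final answer: 9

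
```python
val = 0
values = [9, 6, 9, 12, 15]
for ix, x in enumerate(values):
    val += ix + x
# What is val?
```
Trace:
  val=0
  val=9, ix=0, x=9
  val=16, ix=1, x=6
  val=27, ix=2, x=9
  val=42, ix=3, x=12
  val=61, ix=4, x=15

Final answer: 61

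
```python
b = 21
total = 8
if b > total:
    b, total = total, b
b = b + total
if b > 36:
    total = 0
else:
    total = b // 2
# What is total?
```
Trace:
  b=21
  b=21, total=8
  b=8, total=21
  b=29, total=21
  b=29, total=14

Final answer: 14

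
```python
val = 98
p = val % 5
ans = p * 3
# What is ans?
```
Trace:
  val=98
  val=98, p=3
  val=98, p=3, ans=9

Final answer: 9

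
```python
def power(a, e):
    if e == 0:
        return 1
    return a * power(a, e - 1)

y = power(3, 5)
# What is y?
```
Call trace:
power(a=3, e=5)
  power(a=3, e=4)
    power(a=3, e=3)
      power(a=3, e=2)
        power(a=3, e=1)
          power(a=3, e=0)
          -> return 1
        -> return 3
      -> return 9
    -> return 27
  -> return 81
-> return 243

Final answer: 243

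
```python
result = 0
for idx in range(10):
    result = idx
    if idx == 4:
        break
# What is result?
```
Trace:
  result=0
  result=0, idx=0
  result=1, idx=1
  result=2, idx=2
  result=3, idx=3
  result=4, idx=4

Final answer: 4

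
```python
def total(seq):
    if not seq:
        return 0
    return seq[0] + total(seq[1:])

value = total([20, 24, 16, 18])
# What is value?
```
Call trace:
total(seq=[20, 24, 16, 18])
  total(seq=[24, 16, 18])
    total(seq=[16, 18])
      total(seq=[18])
        total(seq=[])
        -> return 0
      -> return 18
    -> return 34
  -> return 58
-> return 78

Final answer: 78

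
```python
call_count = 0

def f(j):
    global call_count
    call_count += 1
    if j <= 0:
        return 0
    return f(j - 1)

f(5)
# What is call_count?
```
Call trace:
f(j=5)
  f(j=4)
    f(j=3)
      f(j=2)
        f(j=1)
          f(j=0)
          -> return 0
        -> return 0
      -> return 0
    -> return 0
  -> return 0
-> return 0

call_count is incremented once per call. f is entered once for each j = 5, 4, 3, 2, 1, 0 (the j <= 0 call returns without recursing), i.e. 5 + 1 calls.
call_count = 6

Final answer: 6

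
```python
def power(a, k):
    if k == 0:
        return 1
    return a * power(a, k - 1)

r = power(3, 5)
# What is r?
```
Call trace:
power(a=3, k=5)
  power(a=3, k=4)
    power(a=3, k=3)
      power(a=3, k=2)
        power(a=3, k=1)
          power(a=3, k=0)
          -> return 1
        -> return 3
      -> return 9
    -> return 27
  -> return 81
-> return 243

Final answer: 243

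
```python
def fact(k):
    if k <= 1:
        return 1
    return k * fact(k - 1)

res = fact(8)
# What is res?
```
Call trace:
fact(k=8)
  fact(k=7)
    fact(k=6)
      fact(k=5)
        fact(k=4)
          fact(k=3)
            fact(k=2)
              fact(k=1)
              -> return 1
            -> return 2
          -> return 6
        -> return 24
      -> return 120
    -> return 720
  -> return 5040
-> return 40320

Final answer: 40320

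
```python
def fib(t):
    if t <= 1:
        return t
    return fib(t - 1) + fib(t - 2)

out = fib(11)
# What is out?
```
Call trace (a repeated sub-call is expanded the first time; later identical calls just restate its return value):
fib(t=11)
  fib(t=10)
    fib(t=9)
      fib(t=8)
        fib(t=7)
          fib(t=6)
            fib(t=5)
              fib(t=4)
                fib(t=3)
                  fib(t=2)
                    fib(t=1)
                    -> return 1
                    fib(t=0)
                    -> return 0
                  -> return 1
                  fib(t=1)
                  -> return 1
                -> return 2
                fib(t=2) -> return 1  (same call as traced above)
              -> return 3
              fib(t=3) -> return 2  (same call as traced above)
            -> return 5
            fib(t=4) -> return 3  (same call as traced above)
          -> return 8
          fib(t=5) -> return 5  (same call as traced above)
        -> return 13
        fib(t=6) -> return 8  (same call as traced above)
      -> return 21
      fib(t=7) -> return 13  (same call as traced above)
    -> return 34
    fib(t=8) -> return 21  (same call as traced above)
  -> return 55
  fib(t=9) -> return 34  (same call as traced above)
-> return 89

Final answer: 89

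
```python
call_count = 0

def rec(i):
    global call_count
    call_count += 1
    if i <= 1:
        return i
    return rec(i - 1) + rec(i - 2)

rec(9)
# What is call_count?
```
Call trace (a repeated sub-call is expanded the first time; later identical calls just restate its return value):
rec(i=9)
  rec(i=8)
    rec(i=7)
      rec(i=6)
        rec(i=5)
          rec(i=4)
            rec(i=3)
              rec(i=2)
                rec(i=1)
                -> return 1
                rec(i=0)
                -> return 0
              -> return 1
              rec(i=1)
              -> return 1
            -> return 2
            rec(i=2) -> return 1  (same call as traced above)
          -> return 3
          rec(i=3) -> return 2  (same call as traced above)
        -> return 5
        rec(i=4) -> return 3  (same call as traced above)
      -> return 8
      rec(i=5) -> return 5  (same call as traced above)
    -> return 13
    rec(i=6) -> return 8  (same call as traced above)
  -> return 21
  rec(i=7) -> return 13  (same call as traced above)
-> return 34

call_count is incremented once per call, so count the calls in each subtree. Let C(i) = number of calls made by rec(i).
C(0) = C(1) = 1 (base case, no recursion); C(i) = 1 + C(i - 1) + C(i - 2) otherwise.
C(2) = 1 + C(1) + C(0) = 1 + 1 + 1 = 3
C(3) = 1 + C(2) + C(1) = 1 + 3 + 1 = 5
C(4) = 1 + C(3) + C(2) = 1 + 5 + 3 = 9
C(5) = 1 + C(4) + C(3) = 1 + 9 + 5 = 15
C(6) = 1 + C(5) + C(4) = 1 + 15 + 9 = 25
C(7) = 1 + C(6) + C(5) = 1 + 25 + 15 = 41
C(8) = 1 + C(7) + C(6) = 1 + 41 + 25 = 67
C(9) = 1 + C(8) + C(7) = 1 + 67 + 41 = 109
call_count = C(9) = 109

Final answer: 109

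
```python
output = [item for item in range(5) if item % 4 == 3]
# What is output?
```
Trace:
  item=0
  item=1
  item=2
  item=3
  item=4
  output=[3]

Final answer: [3]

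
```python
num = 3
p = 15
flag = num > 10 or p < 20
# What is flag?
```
Trace:
  num=3
  num=3, p=15
  num=3, p=15, flag=True

Final answer: True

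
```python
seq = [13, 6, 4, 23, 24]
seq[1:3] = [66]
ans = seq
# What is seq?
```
Trace:
  seq=[13, 6, 4, 23, 24]
  seq=[13, 66, 23, 24]
  seq=[13, 66, 23, 24], ans=[13, 66, 23, 24]

Final answer: [13, 66, 23, 24]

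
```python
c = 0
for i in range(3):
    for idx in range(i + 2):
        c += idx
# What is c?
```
Trace:
  c=0
  c=0, i=0, idx=0
  c=1, i=0, idx=1
  c=1, i=1, idx=0
  c=2, i=1, idx=1
  c=4, i=1, idx=2
  c=4, i=2, idx=0
  c=5, i=2, idx=1
  c=7, i=2, idx=2
  c=10, i=2, idx=3

Final answer: 10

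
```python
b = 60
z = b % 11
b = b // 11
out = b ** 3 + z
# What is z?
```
Trace:
  b=60
  b=60, z=5
  b=5, z=5
  b=5, z=5, out=130

Final answer: 5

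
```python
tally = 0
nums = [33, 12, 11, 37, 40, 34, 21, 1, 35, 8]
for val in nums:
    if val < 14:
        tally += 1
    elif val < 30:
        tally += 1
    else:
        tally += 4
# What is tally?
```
Trace:
  tally=0
  tally=4, val=33
  tally=5, val=12
  tally=6, val=11
  tally=10, val=37
  tally=14, val=40
  tally=18, val=34
  tally=19, val=21
  tally=20, val=1
  tally=24, val=35
  tally=25, val=8

Final answer: 25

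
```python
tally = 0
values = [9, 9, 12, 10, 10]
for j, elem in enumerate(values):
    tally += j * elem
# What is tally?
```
Trace:
  tally=0
  tally=0, j=0, elem=9
  tally=9, j=1, elem=9
  tally=33, j=2, elem=12
  tally=63, j=3, elem=10
  tally=103, j=4, elem=10

Final answer: 103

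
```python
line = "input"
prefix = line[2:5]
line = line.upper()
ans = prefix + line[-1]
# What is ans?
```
Trace:
  line='input'
  line='input', prefix='put'
  line='INPUT', prefix='put'
  line='INPUT', prefix='put', ans='putT'

Final answer: 'putT'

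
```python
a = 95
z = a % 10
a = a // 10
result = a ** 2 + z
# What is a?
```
Trace:
  a=95
  a=95, z=5
  a=9, z=5
  a=9, z=5, result=86

Final answer: 9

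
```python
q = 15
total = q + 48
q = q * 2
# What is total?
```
Trace:
  q=15
  q=15, total=63
  q=30, total=63

Final answer: 63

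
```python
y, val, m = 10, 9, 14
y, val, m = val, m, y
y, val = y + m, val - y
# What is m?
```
Trace:
  y=10, val=9, m=14
  y=9, val=14, m=10
  y=19, val=5, m=10

Final answer: 10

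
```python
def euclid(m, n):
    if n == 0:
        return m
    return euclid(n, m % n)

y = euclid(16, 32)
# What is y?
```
Call trace:
euclid(m=16, n=32)
  euclid(m=32, n=16)
    euclid(m=16, n=0)
    -> return 16
  -> return 16
-> return 16

Final answer: 16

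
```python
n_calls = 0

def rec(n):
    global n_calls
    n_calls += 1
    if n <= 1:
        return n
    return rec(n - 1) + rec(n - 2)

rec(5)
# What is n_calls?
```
Call trace (a repeated sub-call is expanded the first time; later identical calls just restate its return value):
rec(n=5)
  rec(n=4)
    rec(n=3)
      rec(n=2)
        rec(n=1)
        -> return 1
        rec(n=0)
        -> return 0
      -> return 1
      rec(n=1)
      -> return 1
    -> return 2
    rec(n=2) -> return 1  (same call as traced above)
  -> return 3
  rec(n=3) -> return 2  (same call as traced above)
-> return 5

n_calls is incremented once per call, so count the calls in each subtree. Let C(n) = number of calls made by rec(n).
C(0) = C(1) = 1 (base case, no recursion); C(n) = 1 + C(n - 1) + C(n - 2) otherwise.
C(2) = 1 + C(1) + C(0) = 1 + 1 + 1 = 3
C(3) = 1 + C(2) + C(1) = 1 + 3 + 1 = 5
C(4) = 1 + C(3) + C(2) = 1 + 5 + 3 = 9
C(5) = 1 + C(4) + C(3) = 1 + 9 + 5 = 15
n_calls = C(5) = 15

Final answer: 15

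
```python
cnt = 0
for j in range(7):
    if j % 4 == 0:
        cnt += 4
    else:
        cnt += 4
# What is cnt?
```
Trace:
  cnt=0
  cnt=4, j=0
  cnt=8, j=1
  cnt=12, j=2
  cnt=16, j=3
  cnt=20, j=4
  cnt=24, j=5
  cnt=28, j=6

Final answer: 28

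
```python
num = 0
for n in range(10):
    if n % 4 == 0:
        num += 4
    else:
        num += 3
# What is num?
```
Trace:
  num=0
  num=4, n=0
  num=7, n=1
  num=10, n=2
  num=13, n=3
  num=17, n=4
  num=20, n=5
  num=23, n=6
  num=26, n=7
  num=30, n=8
  num=33, n=9

Final answer: 33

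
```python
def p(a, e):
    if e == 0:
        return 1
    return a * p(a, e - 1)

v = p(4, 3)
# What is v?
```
Call trace:
p(a=4, e=3)
  p(a=4, e=2)
    p(a=4, e=1)
      p(a=4, e=0)
      -> return 1
    -> return 4
  -> return 16
-> return 64

Final answer: 64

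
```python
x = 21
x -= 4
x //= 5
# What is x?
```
Trace:
  x=21
  x=17
  x=3

Final answer: 3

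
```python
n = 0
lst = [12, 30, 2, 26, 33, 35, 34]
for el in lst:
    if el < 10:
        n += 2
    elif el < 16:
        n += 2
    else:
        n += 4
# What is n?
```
Trace:
  n=0
  n=2, el=12
  n=6, el=30
  n=8, el=2
  n=12, el=26
  n=16, el=33
  n=20, el=35
  n=24, el=34

Final answer: 24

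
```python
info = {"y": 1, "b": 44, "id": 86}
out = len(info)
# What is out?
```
Trace:
  info={'y': 1, 'b': 44, 'id': 86}
  info={'y': 1, 'b': 44, 'id': 86}, out=3

Final answer: 3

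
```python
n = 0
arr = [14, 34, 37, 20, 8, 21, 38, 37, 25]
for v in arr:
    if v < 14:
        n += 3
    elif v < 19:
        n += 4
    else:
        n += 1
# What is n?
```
Trace:
  n=0
  n=4, v=14
  n=5, v=34
  n=6, v=37
  n=7, v=20
  n=10, v=8
  n=11, v=21
  n=12, v=38
  n=13, v=37
  n=14, v=25

Final answer: 14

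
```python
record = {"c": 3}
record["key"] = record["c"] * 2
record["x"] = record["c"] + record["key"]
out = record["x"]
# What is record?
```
Trace:
  record={'c': 3}
  record={'c': 3, 'key': 6}
  record={'c': 3, 'key': 6, 'x': 9}
  record={'c': 3, 'key': 6, 'x': 9}, out=9

Final answer: {'c': 3, 'key': 6, 'x': 9}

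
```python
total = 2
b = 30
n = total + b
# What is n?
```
Trace:
  total=2
  total=2, b=30
  total=2, b=30, n=32

Final answer: 32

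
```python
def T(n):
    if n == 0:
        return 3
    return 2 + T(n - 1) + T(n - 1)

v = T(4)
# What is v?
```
Call trace (a repeated sub-call is expanded the first time; later identical calls just restate its return value):
T(n=4)
  T(n=3)
    T(n=2)
      T(n=1)
        T(n=0)
        -> return 3
        T(n=0)
        -> return 3
      -> return 8
      T(n=1) -> return 8  (same call as traced above)
    -> return 18
    T(n=2) -> return 18  (same call as traced above)
  -> return 38
  T(n=3) -> return 38  (same call as traced above)
-> return 78

Final answer: 78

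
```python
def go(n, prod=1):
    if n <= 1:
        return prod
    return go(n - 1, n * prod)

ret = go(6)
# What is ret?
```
Call trace:
go(n=6, prod=1)
  go(n=5, prod=6)
    go(n=4, prod=30)
      go(n=3, prod=120)
        go(n=2, prod=360)
          go(n=1, prod=720)
          -> return 720
        -> return 720
      -> return 720
    -> return 720
  -> return 720
-> return 720

Final answer: 720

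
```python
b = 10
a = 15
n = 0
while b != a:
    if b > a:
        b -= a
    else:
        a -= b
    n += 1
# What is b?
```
Trace:
  b=10
  b=10, a=15
  b=10, a=15, n=0
  b=10, a=5, n=1
  b=5, a=5, n=2

Final answer: 5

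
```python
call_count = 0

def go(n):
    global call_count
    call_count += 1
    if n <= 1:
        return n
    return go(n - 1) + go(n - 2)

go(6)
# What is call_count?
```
Call trace (a repeated sub-call is expanded the first time; later identical calls just restate its return value):
go(n=6)
  go(n=5)
    go(n=4)
      go(n=3)
        go(n=2)
          go(n=1)
          -> return 1
          go(n=0)
          -> return 0
        -> return 1
        go(n=1)
        -> return 1
      -> return 2
      go(n=2) -> return 1  (same call as traced above)
    -> return 3
    go(n=3) -> return 2  (same call as traced above)
  -> return 5
  go(n=4) -> return 3  (same call as traced above)
-> return 8

call_count is incremented once per call, so count the calls in each subtree. Let C(n) = number of calls made by go(n).
C(0) = C(1) = 1 (base case, no recursion); C(n) = 1 + C(n - 1) + C(n - 2) otherwise.
C(2) = 1 + C(1) + C(0) = 1 + 1 + 1 = 3
C(3) = 1 + C(2) + C(1) = 1 + 3 + 1 = 5
C(4) = 1 + C(3) + C(2) = 1 + 5 + 3 = 9
C(5) = 1 + C(4) + C(3) = 1 + 9 + 5 = 15
C(6) = 1 + C(5) + C(4) = 1 + 15 + 9 = 25
call_count = C(6) = 25

Final answer: 25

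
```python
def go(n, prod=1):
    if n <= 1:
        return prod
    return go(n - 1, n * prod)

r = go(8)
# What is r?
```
Call trace:
go(n=8, prod=1)
  go(n=7, prod=8)
    go(n=6, prod=56)
      go(n=5, prod=336)
        go(n=4, prod=1680)
          go(n=3, prod=6720)
            go(n=2, prod=20160)
              go(n=1, prod=40320)
              -> return 40320
            -> return 40320
          -> return 40320
        -> return 40320
      -> return 40320
    -> return 40320
  -> return 40320
-> return 40320

Final answer: 40320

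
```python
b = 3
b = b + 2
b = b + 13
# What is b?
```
Trace:
  b=3
  b=5
  b=18

Final answer: 18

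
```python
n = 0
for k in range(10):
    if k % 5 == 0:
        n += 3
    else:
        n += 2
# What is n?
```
Trace:
  n=0
  n=3, k=0
  n=5, k=1
  n=7, k=2
  n=9, k=3
  n=11, k=4
  n=14, k=5
  n=16, k=6
  n=18, k=7
  n=20, k=8
  n=22, k=9

Final answer: 22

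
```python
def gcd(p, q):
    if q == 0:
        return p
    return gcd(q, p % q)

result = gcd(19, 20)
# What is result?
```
Call trace:
gcd(p=19, q=20)
  gcd(p=20, q=19)
    gcd(p=19, q=1)
      gcd(p=1, q=0)
      -> return 1
    -> return 1
  -> return 1
-> return 1

Final answer: 1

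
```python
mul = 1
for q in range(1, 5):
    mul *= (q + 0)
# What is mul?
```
Trace:
  mul=1
  mul=1, q=1
  mul=2, q=2
  mul=6, q=3
  mul=24, q=4

Final answer: 24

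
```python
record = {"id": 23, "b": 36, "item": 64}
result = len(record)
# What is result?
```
Trace:
  record={'id': 23, 'b': 36, 'item': 64}
  record={'id': 23, 'b': 36, 'item': 64}, result=3

Final answer: 3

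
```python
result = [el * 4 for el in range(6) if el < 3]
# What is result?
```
Trace:
  el=0
  el=1
  el=2
  el=3
  el=4
  el=5
  result=[0, 4, 8]

Final answer: [0, 4, 8]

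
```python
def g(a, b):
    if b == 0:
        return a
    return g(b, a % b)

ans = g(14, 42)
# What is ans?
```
Call trace:
g(a=14, b=42)
  g(a=42, b=14)
    g(a=14, b=0)
    -> return 14
  -> return 14
-> return 14

Final answer: 14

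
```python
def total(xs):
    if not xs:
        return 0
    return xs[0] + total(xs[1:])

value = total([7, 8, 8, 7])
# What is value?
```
Call trace:
total(xs=[7, 8, 8, 7])
  total(xs=[8, 8, 7])
    total(xs=[8, 7])
      total(xs=[7])
        total(xs=[])
        -> return 0
      -> return 7
    -> return 15
  -> return 23
-> return 30

Final answer: 30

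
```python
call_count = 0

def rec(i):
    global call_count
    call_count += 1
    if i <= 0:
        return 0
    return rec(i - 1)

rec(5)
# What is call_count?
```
Call trace:
rec(i=5)
  rec(i=4)
    rec(i=3)
      rec(i=2)
        rec(i=1)
          rec(i=0)
          -> return 0
        -> return 0
      -> return 0
    -> return 0
  -> return 0
-> return 0

call_count is incremented once per call. rec is entered once for each i = 5, 4, 3, 2, 1, 0 (the i <= 0 call returns without recursing), i.e. 5 + 1 calls.
call_count = 6

Final answer: 6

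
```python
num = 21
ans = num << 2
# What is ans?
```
Trace:
  num=21
  num=21, ans=84

Final answer: 84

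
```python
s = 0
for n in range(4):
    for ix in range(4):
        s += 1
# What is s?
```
Trace:
  s=0
  s=1, n=0, ix=0
  s=2, n=0, ix=1
  s=3, n=0, ix=2
  s=4, n=0, ix=3
  s=5, n=1, ix=0
  s=6, n=1, ix=1
  s=7, n=1, ix=2
  s=8, n=1, ix=3
  s=9, n=2, ix=0
  s=10, n=2, ix=1
  s=11, n=2, ix=2
  s=12, n=2, ix=3
  s=13, n=3, ix=0
  s=14, n=3, ix=1
  s=15, n=3, ix=2
  s=16, n=3, ix=3

Final answer: 16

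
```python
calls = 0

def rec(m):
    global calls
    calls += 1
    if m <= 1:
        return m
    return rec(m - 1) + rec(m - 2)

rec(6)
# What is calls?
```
Call trace (a repeated sub-call is expanded the first time; later identical calls just restate its return value):
rec(m=6)
  rec(m=5)
    rec(m=4)
      rec(m=3)
        rec(m=2)
          rec(m=1)
          -> return 1
          rec(m=0)
          -> return 0
        -> return 1
        rec(m=1)
        -> return 1
      -> return 2
      rec(m=2) -> return 1  (same call as traced above)
    -> return 3
    rec(m=3) -> return 2  (same call as traced above)
  -> return 5
  rec(m=4) -> return 3  (same call as traced above)
-> return 8

calls is incremented once per call, so count the calls in each subtree. Let C(m) = number of calls made by rec(m).
C(0) = C(1) = 1 (base case, no recursion); C(m) = 1 + C(m - 1) + C(m - 2) otherwise.
C(2) = 1 + C(1) + C(0) = 1 + 1 + 1 = 3
C(3) = 1 + C(2) + C(1) = 1 + 3 + 1 = 5
C(4) = 1 + C(3) + C(2) = 1 + 5 + 3 = 9
C(5) = 1 + C(4) + C(3) = 1 + 9 + 5 = 15
C(6) = 1 + C(5) + C(4) = 1 + 15 + 9 = 25
calls = C(6) = 25

Final answer: 25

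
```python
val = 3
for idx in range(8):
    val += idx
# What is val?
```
Trace:
  val=3
  val=3, idx=0
  val=4, idx=1
  val=6, idx=2
  val=9, idx=3
  val=13, idx=4
  val=18, idx=5
  val=24, idx=6
  val=31, idx=7

Final answer: 31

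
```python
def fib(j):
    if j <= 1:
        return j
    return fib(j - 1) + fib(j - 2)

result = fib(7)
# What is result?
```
Call trace (a repeated sub-call is expanded the first time; later identical calls just restate its return value):
fib(j=7)
  fib(j=6)
    fib(j=5)
      fib(j=4)
        fib(j=3)
          fib(j=2)
            fib(j=1)
            -> return 1
            fib(j=0)
            -> return 0
          -> return 1
          fib(j=1)
          -> return 1
        -> return 2
        fib(j=2) -> return 1  (same call as traced above)
      -> return 3
      fib(j=3) -> return 2  (same call as traced above)
    -> return 5
    fib(j=4) -> return 3  (same call as traced above)
  -> return 8
  fib(j=5) -> return 5  (same call as traced above)
-> return 13

Final answer: 13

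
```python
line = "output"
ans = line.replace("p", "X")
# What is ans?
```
Trace:
  line='output'
  line='output', ans='outXut'

Final answer: 'outXut'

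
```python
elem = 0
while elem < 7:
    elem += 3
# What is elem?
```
Trace:
  elem=0
  elem=3
  elem=6
  elem=9

Final answer: 9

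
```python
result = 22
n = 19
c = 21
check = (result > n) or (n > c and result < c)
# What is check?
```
Trace:
  result=22
  result=22, n=19
  result=22, n=19, c=21
  result=22, n=19, c=21, check=True

Final answer: True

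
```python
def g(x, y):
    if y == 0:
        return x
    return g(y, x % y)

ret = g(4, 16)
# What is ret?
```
Call trace:
g(x=4, y=16)
  g(x=16, y=4)
    g(x=4, y=0)
    -> return 4
  -> return 4
-> return 4

Final answer: 4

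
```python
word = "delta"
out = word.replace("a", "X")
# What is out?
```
Trace:
  word='delta'
  word='delta', out='deltX'

Final answer: 'deltX'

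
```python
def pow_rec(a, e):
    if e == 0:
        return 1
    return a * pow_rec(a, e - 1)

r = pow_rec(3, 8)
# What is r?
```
Call trace:
pow_rec(a=3, e=8)
  pow_rec(a=3, e=7)
    pow_rec(a=3, e=6)
      pow_rec(a=3, e=5)
        pow_rec(a=3, e=4)
          pow_rec(a=3, e=3)
            pow_rec(a=3, e=2)
              pow_rec(a=3, e=1)
                pow_rec(a=3, e=0)
                -> return 1
              -> return 3
            -> return 9
          -> return 27
        -> return 81
      -> return 243
    -> return 729
  -> return 2187
-> return 6561

Final answer: 6561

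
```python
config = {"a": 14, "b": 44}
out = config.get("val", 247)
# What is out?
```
Trace:
  config={'a': 14, 'b': 44}
  config={'a': 14, 'b': 44}, out=247

Final answer: 247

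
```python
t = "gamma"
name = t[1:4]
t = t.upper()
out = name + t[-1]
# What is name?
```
Trace:
  t='gamma'
  t='gamma', name='amm'
  t='GAMMA', name='amm'
  t='GAMMA', name='amm', out='ammA'

Final answer: 'amm'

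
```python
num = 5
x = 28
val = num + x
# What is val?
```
Trace:
  num=5
  num=5, x=28
  num=5, x=28, val=33

Final answer: 33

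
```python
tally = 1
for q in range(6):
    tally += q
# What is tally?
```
Trace:
  tally=1
  tally=1, q=0
  tally=2, q=1
  tally=4, q=2
  tally=7, q=3
  tally=11, q=4
  tally=16, q=5

Final answer: 16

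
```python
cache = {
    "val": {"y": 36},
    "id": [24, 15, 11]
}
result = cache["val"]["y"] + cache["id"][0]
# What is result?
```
Trace:
  cache={'val': {'y': 36}, 'id': [24, 15, 11]}
  cache={'val': {'y': 36}, 'id': [24, 15, 11]}, result=60

Final answer: 60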